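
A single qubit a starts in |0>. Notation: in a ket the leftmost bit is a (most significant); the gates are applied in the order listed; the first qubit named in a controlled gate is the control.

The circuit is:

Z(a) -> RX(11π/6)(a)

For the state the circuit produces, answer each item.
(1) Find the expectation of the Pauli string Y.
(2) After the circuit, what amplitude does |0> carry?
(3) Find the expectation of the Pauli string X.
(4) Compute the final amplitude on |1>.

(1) The expectation value of Y is 1/2.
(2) |0> carries amplitude -sqrt(6)/4 - sqrt(2)/4 in the final state.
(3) The observable X averages to 0.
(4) |1> carries amplitude I*(-sqrt(6) + sqrt(2))/4 in the final state.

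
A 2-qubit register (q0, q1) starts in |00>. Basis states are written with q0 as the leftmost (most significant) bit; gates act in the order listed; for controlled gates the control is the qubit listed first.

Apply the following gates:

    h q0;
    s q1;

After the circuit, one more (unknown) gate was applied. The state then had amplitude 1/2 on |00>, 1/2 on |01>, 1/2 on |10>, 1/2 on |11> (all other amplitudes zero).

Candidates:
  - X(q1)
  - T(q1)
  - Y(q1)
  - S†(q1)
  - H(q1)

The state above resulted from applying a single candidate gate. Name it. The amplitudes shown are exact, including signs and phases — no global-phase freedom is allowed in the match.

The applied gate was H(q1).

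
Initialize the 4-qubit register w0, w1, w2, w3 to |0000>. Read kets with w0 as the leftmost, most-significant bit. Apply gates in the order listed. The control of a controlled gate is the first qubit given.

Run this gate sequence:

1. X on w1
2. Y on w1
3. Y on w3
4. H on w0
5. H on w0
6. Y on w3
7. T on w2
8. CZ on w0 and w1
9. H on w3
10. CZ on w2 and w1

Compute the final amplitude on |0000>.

The final state's coefficient on |0000> equals -sqrt(2)*I/2. Key observation: the block from step 3 through step 6 cancels to the identity and can be dropped.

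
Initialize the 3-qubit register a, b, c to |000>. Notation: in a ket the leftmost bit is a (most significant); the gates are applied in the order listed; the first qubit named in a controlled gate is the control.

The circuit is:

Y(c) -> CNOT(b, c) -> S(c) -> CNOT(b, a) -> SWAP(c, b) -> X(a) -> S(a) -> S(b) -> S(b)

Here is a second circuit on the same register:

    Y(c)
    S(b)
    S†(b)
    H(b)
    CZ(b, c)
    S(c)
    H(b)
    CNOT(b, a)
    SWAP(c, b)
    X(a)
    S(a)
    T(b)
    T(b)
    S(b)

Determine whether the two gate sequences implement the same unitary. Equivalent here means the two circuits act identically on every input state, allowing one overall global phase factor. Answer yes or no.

No, they are not equivalent — no single phase factor reconciles the two unitaries.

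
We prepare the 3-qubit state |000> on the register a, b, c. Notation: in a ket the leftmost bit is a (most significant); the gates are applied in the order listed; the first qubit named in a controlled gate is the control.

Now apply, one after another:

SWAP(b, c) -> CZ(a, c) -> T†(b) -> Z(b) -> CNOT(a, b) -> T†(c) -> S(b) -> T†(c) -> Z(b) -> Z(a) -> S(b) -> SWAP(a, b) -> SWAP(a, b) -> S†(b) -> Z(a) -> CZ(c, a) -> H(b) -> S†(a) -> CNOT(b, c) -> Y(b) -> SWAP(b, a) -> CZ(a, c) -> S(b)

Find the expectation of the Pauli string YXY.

In the final state, YXY has expectation 0. Key observation: the block from step 10 through step 15 cancels to the identity and can be dropped.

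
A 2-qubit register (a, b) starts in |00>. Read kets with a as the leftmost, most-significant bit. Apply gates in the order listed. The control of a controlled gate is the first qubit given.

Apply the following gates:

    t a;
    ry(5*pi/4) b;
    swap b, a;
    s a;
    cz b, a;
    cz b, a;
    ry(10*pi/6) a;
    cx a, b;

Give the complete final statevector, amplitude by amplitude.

The resulting statevector has amplitude sqrt(6 - 3*sqrt(2))/4 - I*sqrt(sqrt(2) + 2)/4 on |00>, 0 on |01>, 0 on |10>, -sqrt(2 - sqrt(2))/4 - I*sqrt(3*sqrt(2) + 6)/4 on |11>. Key observation: steps 5-6 multiply out to the identity, so the circuit reduces to the remaining gates.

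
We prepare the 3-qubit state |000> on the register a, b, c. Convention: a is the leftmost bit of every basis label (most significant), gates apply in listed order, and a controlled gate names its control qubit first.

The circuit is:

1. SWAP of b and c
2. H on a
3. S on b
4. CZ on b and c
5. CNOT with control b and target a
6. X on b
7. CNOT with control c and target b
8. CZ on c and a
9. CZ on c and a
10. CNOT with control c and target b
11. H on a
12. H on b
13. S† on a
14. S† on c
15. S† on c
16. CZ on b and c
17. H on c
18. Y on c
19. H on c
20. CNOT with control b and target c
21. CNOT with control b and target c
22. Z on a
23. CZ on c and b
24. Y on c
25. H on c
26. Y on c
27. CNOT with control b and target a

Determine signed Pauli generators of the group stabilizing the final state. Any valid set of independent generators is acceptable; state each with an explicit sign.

The final state is stabilized by the group generated by +XXI, -IIX, +ZZI; other independent generating sets are equally valid. Key observation: the block from step 7 through step 10 cancels to the identity and can be dropped.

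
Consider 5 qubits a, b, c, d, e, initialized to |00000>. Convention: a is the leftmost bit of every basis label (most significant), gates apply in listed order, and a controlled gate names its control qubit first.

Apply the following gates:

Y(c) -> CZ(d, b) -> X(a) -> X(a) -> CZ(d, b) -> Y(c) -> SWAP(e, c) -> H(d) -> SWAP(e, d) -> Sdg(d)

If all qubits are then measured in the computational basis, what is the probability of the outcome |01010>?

A full measurement returns |01010> with probability 0.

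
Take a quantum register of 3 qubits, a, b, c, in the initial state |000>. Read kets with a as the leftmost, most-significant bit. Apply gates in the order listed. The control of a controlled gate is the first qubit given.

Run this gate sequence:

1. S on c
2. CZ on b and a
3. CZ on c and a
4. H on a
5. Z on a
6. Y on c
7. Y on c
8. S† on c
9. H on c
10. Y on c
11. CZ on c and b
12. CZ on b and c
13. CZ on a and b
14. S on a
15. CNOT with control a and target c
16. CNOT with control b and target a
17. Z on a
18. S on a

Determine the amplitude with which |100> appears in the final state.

The amplitude on |100> is -I/2.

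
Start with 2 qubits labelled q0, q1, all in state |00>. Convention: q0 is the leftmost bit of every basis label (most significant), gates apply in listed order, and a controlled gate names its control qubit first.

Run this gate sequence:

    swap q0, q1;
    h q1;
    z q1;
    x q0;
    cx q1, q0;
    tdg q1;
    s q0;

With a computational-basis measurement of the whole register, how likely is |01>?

The probability of measuring |01> is 1/2.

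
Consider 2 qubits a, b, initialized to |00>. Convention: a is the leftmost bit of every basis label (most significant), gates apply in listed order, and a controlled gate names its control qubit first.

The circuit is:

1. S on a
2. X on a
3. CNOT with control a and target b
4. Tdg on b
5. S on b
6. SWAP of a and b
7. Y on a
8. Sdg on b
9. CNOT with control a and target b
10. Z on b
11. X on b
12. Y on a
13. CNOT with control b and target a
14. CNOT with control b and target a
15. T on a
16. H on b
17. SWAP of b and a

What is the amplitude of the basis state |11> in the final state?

|11> carries amplitude -sqrt(2)/2 in the final state.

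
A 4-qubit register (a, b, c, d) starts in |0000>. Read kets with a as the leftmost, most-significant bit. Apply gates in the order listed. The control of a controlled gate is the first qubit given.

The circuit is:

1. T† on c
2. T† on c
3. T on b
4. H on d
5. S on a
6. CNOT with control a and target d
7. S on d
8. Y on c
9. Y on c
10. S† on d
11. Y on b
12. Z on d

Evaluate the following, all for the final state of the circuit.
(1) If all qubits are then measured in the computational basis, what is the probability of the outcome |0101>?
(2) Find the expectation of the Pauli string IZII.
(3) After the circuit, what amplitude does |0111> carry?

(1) Outcome |0101> occurs with probability 1/2. Key observation: the block from step 7 through step 10 cancels to the identity and can be dropped.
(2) In the final state, IZII has expectation -1.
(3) The final state's coefficient on |0111> equals 0.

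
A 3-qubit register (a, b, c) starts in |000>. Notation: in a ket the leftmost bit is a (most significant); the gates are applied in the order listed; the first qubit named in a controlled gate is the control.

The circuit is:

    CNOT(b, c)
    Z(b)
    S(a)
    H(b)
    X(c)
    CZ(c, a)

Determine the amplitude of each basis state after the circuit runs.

The resulting statevector has amplitude sqrt(2)/2 on |001>, sqrt(2)/2 on |011>, and 0 on every other basis state.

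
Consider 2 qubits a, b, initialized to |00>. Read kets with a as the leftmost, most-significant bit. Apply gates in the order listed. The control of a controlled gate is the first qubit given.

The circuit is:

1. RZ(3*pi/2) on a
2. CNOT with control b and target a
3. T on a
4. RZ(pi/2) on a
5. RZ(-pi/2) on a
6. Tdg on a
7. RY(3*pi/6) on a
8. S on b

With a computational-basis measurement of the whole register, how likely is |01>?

The probability of measuring |01> is 0. Key observation: the block from step 3 through step 6 cancels to the identity and can be dropped.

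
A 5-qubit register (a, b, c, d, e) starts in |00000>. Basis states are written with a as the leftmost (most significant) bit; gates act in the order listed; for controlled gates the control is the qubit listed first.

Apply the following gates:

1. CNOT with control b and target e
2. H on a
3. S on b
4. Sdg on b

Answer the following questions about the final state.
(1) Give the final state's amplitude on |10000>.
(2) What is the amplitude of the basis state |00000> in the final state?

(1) The amplitude on |10000> is sqrt(2)/2. Key observation: the block from step 3 through step 4 cancels to the identity and can be dropped.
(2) The amplitude on |00000> is sqrt(2)/2.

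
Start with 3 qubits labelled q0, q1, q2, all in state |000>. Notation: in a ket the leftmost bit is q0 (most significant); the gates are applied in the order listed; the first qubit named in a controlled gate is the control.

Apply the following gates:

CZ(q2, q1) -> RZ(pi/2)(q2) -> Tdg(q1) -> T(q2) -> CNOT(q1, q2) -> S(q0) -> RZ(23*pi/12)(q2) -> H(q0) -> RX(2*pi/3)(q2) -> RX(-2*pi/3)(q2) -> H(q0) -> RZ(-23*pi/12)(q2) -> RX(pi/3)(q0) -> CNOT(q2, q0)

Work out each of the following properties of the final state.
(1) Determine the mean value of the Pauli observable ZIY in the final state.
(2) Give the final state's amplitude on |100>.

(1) In the final state, ZIY has expectation 0. Key observation: the block from step 7 through step 12 cancels to the identity and can be dropped.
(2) The amplitude on |100> is -exp(I*pi/4)/2.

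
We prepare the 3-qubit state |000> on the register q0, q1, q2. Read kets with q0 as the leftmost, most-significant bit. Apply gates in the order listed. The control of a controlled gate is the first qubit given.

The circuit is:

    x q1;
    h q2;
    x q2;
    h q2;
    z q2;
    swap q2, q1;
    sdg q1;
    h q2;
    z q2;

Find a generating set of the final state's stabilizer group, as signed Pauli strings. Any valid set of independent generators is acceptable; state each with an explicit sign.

The final state is stabilized by the group generated by +IIX, +ZII, +IZI; other independent generating sets are equally valid.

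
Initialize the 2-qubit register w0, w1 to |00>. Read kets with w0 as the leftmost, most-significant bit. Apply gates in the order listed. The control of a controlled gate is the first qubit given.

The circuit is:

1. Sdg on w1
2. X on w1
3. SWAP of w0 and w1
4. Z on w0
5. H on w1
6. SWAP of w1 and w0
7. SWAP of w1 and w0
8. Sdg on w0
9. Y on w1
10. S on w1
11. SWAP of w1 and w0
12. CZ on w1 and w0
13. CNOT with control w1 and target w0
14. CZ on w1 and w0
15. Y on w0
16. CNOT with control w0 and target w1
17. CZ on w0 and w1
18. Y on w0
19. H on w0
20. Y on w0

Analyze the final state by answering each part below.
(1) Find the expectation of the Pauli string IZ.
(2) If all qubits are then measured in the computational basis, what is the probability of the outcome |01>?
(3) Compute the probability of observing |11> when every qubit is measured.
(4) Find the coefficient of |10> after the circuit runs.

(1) The observable IZ averages to 0. Key observation: steps 6-7 multiply out to the identity, so the circuit reduces to the remaining gates.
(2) The probability of measuring |01> is 1/4.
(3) A full measurement returns |11> with probability 1/4.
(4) The amplitude on |10> is -1/2.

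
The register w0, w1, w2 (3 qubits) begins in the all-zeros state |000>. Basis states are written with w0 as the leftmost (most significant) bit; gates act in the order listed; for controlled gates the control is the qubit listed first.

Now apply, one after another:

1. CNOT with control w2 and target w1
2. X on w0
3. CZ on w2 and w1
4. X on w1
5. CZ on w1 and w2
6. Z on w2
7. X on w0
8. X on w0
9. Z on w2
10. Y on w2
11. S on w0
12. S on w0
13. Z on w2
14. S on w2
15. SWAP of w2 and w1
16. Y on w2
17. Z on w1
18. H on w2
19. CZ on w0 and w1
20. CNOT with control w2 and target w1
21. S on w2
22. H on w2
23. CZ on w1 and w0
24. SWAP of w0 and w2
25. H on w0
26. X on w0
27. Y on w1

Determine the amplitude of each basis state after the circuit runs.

After the circuit, the state carries amplitude -sqrt(2)*I/2 on |011>, -sqrt(2)/2 on |101>, and 0 on every other basis state. Key observation: steps 6-9 multiply out to the identity, so the circuit reduces to the remaining gates.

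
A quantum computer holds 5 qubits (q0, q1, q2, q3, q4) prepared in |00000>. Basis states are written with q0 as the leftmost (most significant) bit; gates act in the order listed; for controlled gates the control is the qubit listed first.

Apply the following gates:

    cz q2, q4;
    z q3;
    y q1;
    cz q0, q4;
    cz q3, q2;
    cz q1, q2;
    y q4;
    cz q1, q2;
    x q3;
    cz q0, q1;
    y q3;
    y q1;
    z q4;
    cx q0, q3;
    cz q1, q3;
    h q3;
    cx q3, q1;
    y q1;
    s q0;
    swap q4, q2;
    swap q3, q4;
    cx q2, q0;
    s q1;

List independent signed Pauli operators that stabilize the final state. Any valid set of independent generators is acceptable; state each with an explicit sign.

The stabilizer group can be generated by +IXIIY, -ZIIII, -IZIIZ, -IIZII, +IIIZI, among other valid generating sets.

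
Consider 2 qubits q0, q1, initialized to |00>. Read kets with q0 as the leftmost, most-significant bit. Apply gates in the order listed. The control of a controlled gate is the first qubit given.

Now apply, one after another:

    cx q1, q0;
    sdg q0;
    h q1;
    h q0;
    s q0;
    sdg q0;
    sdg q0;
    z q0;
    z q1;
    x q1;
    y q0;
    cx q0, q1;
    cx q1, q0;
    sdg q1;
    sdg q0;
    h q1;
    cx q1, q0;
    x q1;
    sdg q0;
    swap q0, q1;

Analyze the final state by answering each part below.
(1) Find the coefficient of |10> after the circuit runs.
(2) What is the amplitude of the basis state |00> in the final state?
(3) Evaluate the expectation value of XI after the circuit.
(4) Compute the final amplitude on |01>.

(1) The amplitude on |10> is -sqrt(2)/2.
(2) |00> carries amplitude sqrt(2)/2 in the final state.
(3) In the final state, XI has expectation -1.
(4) The final state's coefficient on |01> equals 0.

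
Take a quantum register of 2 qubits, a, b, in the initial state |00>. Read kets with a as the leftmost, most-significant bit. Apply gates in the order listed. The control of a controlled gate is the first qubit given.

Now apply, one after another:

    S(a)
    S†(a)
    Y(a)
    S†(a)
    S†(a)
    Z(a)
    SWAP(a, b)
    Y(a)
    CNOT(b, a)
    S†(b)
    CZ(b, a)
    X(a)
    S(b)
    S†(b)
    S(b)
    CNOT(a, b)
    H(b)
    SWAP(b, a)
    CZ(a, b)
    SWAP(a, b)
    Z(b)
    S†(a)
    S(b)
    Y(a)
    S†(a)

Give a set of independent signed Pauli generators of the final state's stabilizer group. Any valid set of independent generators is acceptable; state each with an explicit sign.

The final state is stabilized by the group generated by +IY, +ZI; other independent generating sets are equally valid.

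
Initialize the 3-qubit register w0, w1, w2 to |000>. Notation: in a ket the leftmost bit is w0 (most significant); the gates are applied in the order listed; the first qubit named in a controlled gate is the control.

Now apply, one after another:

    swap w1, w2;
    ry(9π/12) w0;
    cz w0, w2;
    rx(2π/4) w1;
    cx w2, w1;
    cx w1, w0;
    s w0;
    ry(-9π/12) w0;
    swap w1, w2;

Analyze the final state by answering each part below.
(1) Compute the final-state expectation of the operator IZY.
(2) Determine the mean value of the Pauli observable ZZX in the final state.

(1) The expectation value of IZY is -sqrt(2)/2.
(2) The expectation value of ZZX is -1/2.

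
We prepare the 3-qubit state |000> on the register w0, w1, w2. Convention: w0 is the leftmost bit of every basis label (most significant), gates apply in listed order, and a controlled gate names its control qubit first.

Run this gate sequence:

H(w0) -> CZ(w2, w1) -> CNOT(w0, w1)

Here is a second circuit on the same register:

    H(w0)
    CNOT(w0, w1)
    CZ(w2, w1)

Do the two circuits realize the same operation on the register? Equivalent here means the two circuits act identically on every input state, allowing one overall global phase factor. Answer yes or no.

No — the two circuits implement different unitaries, even allowing a global phase.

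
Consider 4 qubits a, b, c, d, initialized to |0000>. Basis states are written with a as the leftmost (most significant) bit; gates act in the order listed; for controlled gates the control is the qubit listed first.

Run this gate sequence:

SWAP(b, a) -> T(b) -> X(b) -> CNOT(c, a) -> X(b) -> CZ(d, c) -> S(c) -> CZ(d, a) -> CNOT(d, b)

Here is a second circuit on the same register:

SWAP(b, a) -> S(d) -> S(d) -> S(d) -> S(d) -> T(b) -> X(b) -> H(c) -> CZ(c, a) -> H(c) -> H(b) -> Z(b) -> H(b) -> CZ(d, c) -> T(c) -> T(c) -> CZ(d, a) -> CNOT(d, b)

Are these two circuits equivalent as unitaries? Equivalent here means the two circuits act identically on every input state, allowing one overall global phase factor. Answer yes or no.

No — the two circuits implement different unitaries, even allowing a global phase.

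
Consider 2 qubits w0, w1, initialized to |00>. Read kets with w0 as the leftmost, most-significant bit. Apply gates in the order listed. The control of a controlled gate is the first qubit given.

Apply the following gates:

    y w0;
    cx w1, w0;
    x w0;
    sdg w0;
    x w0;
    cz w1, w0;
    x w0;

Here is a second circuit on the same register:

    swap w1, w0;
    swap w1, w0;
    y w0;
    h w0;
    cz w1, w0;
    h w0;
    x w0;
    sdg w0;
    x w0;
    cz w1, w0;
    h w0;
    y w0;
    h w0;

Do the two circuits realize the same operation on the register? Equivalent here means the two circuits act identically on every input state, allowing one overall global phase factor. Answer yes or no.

No: there is an input state on which the two circuits produce genuinely different outputs (not merely differing by a phase).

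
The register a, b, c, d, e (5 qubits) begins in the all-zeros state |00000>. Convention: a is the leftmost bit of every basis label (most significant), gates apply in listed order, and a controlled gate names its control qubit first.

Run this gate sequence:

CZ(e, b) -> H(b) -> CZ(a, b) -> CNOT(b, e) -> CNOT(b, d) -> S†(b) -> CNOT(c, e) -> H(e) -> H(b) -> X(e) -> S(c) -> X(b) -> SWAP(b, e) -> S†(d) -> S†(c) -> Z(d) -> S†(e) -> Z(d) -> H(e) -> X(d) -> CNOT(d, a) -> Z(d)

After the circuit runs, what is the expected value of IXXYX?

In the final state, IXXYX has expectation 0.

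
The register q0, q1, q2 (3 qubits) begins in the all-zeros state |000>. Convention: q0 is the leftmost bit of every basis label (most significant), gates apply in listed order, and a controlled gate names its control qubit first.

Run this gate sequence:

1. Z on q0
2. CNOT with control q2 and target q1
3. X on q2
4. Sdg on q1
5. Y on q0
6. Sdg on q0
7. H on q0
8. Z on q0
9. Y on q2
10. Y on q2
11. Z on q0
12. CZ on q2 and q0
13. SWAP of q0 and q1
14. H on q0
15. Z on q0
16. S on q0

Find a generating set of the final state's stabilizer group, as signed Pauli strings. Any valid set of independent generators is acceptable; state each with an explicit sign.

The stabilizer group can be generated by -YII, +IXI, -IIZ, among other valid generating sets. Key observation: steps 8-11 multiply out to the identity, so the circuit reduces to the remaining gates.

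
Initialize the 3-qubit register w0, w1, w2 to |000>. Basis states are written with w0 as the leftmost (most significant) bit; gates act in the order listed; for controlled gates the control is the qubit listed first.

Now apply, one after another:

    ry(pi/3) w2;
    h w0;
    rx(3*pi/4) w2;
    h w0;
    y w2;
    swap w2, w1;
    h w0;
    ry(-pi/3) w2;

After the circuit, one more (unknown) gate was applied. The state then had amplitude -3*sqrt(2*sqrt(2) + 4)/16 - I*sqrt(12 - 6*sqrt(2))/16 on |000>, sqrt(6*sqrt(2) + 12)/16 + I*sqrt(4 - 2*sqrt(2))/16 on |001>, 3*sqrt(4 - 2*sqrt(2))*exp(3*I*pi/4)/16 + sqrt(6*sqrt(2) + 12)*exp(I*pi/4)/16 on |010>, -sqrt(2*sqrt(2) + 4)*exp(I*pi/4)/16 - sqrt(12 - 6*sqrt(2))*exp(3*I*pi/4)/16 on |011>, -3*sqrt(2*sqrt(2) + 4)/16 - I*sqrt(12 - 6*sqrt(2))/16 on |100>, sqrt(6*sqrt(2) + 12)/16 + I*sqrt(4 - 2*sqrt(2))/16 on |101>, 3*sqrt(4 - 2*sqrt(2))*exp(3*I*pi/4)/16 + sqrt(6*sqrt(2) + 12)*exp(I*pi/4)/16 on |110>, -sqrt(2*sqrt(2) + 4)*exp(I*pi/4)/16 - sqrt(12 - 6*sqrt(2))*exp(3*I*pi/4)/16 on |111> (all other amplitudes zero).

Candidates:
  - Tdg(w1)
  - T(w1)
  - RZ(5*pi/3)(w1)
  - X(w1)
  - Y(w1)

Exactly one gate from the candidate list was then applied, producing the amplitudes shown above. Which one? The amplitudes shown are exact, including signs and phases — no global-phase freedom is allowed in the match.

It was T(w1) that produced the state shown.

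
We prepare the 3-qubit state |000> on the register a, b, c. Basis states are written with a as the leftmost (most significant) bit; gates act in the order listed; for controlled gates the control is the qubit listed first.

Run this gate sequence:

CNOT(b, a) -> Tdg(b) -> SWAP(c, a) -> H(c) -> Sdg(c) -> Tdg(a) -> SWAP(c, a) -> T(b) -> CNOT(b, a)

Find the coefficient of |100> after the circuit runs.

|100> carries amplitude -sqrt(2)*I/2 in the final state.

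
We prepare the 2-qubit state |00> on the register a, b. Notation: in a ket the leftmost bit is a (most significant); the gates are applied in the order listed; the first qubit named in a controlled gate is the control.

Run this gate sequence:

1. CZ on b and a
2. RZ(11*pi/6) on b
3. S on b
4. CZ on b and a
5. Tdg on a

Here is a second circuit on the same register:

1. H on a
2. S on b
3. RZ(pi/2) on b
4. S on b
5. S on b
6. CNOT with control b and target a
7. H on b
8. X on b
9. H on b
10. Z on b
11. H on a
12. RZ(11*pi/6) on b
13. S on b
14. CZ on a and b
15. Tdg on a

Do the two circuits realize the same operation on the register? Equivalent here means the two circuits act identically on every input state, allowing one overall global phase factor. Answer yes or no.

Yes: on every input state the two circuits agree up to one overall phase factor.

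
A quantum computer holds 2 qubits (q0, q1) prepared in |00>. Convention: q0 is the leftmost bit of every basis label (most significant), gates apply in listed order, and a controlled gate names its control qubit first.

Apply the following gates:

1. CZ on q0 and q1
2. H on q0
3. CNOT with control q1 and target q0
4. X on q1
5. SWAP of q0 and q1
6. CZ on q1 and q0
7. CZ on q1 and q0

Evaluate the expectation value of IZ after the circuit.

The observable IZ averages to 0. Key observation: steps 6-7 multiply out to the identity, so the circuit reduces to the remaining gates.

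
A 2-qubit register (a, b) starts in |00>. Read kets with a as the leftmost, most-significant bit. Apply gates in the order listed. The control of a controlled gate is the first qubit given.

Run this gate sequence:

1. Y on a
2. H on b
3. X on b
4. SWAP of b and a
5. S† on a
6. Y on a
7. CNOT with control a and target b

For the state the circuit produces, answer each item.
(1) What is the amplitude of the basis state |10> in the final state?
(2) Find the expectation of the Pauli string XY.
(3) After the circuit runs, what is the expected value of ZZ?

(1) The final state's coefficient on |10> equals -sqrt(2)/2.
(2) The expectation value of XY is 1.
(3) The observable ZZ averages to -1.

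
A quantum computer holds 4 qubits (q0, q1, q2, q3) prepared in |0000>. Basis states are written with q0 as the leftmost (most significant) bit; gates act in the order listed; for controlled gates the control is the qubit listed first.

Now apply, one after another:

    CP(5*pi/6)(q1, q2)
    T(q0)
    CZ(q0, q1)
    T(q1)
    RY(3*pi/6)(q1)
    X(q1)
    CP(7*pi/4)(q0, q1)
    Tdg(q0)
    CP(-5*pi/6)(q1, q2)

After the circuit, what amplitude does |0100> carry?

The amplitude on |0100> is sqrt(2)/2.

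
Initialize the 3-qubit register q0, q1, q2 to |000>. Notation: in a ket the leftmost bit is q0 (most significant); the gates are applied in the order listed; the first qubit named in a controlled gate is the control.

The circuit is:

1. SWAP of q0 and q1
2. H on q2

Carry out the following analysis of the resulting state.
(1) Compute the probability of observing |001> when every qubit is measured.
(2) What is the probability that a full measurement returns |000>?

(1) A full measurement returns |001> with probability 1/2.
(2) Outcome |000> occurs with probability 1/2.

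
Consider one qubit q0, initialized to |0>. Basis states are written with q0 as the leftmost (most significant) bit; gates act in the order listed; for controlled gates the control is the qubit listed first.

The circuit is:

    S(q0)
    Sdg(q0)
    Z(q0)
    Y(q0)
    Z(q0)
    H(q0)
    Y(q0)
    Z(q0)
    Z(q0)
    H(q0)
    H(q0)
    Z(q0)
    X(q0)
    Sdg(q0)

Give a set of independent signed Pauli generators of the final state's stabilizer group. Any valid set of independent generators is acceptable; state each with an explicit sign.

The final state is stabilized by the group generated by +Y; other independent generating sets are equally valid.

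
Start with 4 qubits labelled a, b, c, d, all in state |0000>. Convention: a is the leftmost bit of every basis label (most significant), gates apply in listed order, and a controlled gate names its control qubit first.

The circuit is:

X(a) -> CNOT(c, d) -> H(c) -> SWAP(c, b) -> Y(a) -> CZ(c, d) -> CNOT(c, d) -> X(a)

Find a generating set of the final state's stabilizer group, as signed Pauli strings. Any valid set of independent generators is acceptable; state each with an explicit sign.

The final state is stabilized by the group generated by +IXII, -ZIII, +IIZI, +IIIZ; other independent generating sets are equally valid.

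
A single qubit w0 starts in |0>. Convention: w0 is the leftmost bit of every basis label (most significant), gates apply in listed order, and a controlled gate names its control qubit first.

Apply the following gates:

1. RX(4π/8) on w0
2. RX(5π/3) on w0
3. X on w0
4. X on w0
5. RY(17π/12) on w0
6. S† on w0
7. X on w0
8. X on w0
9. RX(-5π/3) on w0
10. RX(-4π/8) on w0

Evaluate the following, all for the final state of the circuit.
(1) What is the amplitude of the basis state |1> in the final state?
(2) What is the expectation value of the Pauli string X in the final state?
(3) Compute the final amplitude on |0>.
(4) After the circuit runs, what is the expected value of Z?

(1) |1> carries amplitude -sqrt(sqrt(2) + 2)/8 - sqrt(6 - 3*sqrt(2))/8 + sqrt(2 - sqrt(2))/8 + sqrt(3*sqrt(2) + 6)/8 - I*sqrt(3*sqrt(2) + 6)/8 - I*sqrt(sqrt(2) + 2)/8 - I*sqrt(6 - 3*sqrt(2))/8 - I*sqrt(2 - sqrt(2))/8 in the final state.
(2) In the final state, X has expectation -1/2.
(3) The amplitude on |0> is -sqrt(3*sqrt(2) + 6)/8 - sqrt(sqrt(2) + 2)/8 + sqrt(2 - sqrt(2))/8 + sqrt(6 - 3*sqrt(2))/8 - I*sqrt(sqrt(2) + 2)/8 - I*sqrt(2 - sqrt(2))/8 + I*sqrt(6 - 3*sqrt(2))/8 + I*sqrt(3*sqrt(2) + 6)/8.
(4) The observable Z averages to -sqrt(6)/4.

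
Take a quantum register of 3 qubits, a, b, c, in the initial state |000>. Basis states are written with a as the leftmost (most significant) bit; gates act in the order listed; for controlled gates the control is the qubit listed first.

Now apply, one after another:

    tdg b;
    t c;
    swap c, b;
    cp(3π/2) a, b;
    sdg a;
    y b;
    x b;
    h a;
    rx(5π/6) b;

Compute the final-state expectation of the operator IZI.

In the final state, IZI has expectation -sqrt(3)/2.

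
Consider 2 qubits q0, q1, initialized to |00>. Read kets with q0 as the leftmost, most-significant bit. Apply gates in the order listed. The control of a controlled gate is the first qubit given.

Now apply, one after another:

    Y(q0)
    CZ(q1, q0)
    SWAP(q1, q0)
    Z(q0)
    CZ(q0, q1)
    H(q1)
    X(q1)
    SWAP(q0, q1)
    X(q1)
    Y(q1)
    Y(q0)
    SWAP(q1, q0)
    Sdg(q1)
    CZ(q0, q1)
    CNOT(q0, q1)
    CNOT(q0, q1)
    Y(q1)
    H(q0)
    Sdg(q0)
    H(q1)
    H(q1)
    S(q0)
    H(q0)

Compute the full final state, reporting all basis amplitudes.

The resulting statevector has amplitude sqrt(2)*I/2 on |00>, sqrt(2)/2 on |01>, 0 on |10>, 0 on |11>. Key observation: steps 19-22 multiply out to the identity, so the circuit reduces to the remaining gates.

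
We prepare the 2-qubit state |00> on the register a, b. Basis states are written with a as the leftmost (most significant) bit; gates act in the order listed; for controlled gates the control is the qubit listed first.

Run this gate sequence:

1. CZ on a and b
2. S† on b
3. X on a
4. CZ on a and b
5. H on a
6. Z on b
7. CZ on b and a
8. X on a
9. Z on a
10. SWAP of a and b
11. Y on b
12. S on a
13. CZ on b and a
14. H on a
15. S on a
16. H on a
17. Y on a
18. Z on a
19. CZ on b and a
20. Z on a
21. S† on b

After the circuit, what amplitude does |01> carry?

The final state's coefficient on |01> equals sqrt(2)*(1 + I)/4.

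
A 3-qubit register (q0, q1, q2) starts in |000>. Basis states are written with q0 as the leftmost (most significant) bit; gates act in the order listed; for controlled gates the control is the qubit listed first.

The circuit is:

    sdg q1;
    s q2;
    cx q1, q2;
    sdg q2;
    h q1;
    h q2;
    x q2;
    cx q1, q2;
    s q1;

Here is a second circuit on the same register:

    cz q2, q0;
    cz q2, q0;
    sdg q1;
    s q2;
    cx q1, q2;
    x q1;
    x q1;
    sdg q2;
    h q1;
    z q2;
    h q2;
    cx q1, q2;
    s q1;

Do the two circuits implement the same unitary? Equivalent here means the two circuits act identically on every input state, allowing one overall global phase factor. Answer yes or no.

Yes: on every input state the two circuits agree up to one overall phase factor.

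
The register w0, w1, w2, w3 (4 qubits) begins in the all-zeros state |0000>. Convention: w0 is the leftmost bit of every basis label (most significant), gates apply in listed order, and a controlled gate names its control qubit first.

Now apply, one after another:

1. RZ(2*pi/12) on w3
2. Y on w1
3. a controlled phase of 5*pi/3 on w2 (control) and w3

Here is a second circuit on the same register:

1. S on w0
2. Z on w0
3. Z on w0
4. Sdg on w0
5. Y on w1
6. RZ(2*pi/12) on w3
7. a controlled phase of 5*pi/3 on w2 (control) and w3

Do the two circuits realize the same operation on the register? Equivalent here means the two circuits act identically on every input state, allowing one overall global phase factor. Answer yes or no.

Yes — the two circuits implement the same unitary up to a global phase.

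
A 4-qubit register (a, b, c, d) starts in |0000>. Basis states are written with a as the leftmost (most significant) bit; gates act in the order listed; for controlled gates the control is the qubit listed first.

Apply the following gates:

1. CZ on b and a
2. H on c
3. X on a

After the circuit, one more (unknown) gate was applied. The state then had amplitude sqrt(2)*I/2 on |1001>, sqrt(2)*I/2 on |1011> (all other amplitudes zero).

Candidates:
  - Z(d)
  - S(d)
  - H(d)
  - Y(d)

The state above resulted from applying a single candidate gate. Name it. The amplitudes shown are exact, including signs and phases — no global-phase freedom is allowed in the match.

The applied gate was Y(d).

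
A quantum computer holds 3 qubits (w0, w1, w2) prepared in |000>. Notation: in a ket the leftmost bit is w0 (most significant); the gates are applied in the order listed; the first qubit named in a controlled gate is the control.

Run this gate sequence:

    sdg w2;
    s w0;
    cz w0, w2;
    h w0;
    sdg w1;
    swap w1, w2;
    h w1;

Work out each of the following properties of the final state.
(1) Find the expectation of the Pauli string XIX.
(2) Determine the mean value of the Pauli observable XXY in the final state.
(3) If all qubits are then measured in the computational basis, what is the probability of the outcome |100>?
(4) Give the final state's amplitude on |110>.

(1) In the final state, XIX has expectation 0.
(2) The observable XXY averages to 0.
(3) The probability of measuring |100> is 1/4.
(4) |110> carries amplitude 1/2 in the final state.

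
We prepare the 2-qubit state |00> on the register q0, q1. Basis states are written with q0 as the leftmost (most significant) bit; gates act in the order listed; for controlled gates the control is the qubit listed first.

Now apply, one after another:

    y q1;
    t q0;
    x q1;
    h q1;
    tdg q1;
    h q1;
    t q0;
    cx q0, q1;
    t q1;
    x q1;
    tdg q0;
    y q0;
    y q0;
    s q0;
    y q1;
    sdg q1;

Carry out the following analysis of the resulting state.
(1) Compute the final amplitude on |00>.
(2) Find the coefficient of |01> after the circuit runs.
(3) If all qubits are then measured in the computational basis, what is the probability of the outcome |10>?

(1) The final state's coefficient on |00> equals 1/2 - exp(3*I*pi/4)/2.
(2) |01> carries amplitude -I/2 + exp(3*I*pi/4)/2 in the final state.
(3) Outcome |10> occurs with probability 0.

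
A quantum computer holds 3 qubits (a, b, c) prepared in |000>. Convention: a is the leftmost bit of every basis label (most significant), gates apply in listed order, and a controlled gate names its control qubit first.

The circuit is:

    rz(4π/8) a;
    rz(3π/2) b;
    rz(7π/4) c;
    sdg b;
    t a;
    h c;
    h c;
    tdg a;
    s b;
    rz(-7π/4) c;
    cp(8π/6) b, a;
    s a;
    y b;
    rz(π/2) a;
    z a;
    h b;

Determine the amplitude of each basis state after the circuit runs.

The final amplitudes are -sqrt(2)*exp(I*pi/4)/2 on |000>, sqrt(2)*exp(I*pi/4)/2 on |010>, and 0 on every other basis state. Key observation: gates 3-10 undo each other exactly, leaving only the rest of the circuit to track.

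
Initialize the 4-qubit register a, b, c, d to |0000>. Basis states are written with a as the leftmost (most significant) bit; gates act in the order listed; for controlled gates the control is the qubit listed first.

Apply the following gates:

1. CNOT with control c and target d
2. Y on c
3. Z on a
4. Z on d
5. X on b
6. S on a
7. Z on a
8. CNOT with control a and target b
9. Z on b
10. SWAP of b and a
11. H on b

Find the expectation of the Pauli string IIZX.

The expectation value of IIZX is 0.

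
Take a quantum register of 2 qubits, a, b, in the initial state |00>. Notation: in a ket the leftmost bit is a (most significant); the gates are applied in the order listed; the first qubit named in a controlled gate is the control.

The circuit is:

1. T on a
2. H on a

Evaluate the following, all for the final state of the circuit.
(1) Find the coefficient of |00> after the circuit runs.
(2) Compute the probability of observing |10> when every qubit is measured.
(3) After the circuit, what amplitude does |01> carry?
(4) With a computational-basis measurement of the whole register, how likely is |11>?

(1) The amplitude on |00> is sqrt(2)/2.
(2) Outcome |10> occurs with probability 1/2.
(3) The amplitude on |01> is 0.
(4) The probability of measuring |11> is 0.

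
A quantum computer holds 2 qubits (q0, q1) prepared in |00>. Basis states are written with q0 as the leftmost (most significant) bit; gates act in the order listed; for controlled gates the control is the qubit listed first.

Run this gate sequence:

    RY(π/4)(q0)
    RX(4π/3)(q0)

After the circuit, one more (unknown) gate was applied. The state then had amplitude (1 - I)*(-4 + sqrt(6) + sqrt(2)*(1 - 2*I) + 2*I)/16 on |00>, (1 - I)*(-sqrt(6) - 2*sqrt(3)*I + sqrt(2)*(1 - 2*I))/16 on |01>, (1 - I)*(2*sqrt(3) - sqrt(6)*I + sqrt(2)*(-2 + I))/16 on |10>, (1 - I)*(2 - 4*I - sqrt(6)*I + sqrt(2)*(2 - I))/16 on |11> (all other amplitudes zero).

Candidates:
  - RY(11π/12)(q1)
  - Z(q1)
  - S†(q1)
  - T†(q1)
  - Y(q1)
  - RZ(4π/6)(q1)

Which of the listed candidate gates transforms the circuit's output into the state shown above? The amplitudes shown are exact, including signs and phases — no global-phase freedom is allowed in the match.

The applied gate was RY(11π/12)(q1).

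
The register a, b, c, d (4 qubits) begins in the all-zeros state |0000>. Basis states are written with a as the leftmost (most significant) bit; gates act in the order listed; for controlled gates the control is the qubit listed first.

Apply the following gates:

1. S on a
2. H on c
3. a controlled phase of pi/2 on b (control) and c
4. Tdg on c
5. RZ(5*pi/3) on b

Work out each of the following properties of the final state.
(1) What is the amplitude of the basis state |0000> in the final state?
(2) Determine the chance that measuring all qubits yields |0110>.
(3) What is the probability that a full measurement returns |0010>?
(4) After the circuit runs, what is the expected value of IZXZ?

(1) The final state's coefficient on |0000> equals -sqrt(2)*exp(I*pi/6)/2.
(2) The probability of measuring |0110> is 0.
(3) The probability of measuring |0010> is 1/2.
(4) In the final state, IZXZ has expectation sqrt(2)/2.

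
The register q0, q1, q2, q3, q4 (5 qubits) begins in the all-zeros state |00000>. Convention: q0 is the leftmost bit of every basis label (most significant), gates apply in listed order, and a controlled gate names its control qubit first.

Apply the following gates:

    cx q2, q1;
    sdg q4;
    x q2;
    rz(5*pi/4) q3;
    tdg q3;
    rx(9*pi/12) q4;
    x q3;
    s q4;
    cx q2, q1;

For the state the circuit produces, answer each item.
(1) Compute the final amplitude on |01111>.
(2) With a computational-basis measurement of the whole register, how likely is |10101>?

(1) The final state's coefficient on |01111> equals -sqrt(sqrt(2) + 2)*exp(3*I*pi/8)/2.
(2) Outcome |10101> occurs with probability 0.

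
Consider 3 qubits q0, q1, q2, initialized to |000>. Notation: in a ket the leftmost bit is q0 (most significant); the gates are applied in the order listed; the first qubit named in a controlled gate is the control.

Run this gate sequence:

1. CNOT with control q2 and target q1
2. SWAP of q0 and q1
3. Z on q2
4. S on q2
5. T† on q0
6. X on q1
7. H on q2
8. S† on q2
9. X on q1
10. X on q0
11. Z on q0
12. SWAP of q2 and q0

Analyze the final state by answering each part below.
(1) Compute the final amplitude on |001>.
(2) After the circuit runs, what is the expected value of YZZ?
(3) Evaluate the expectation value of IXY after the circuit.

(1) The amplitude on |001> is -sqrt(2)/2.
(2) The expectation value of YZZ is 1.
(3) The expectation value of IXY is 0.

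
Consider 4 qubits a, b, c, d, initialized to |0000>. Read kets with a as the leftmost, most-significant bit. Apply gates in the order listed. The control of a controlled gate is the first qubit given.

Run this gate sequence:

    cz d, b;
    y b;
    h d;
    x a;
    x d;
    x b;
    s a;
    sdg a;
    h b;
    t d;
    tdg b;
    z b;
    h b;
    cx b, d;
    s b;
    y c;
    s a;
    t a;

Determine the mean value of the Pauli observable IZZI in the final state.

The expectation value of IZZI is sqrt(2)/2. Key observation: the block from step 7 through step 8 cancels to the identity and can be dropped.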